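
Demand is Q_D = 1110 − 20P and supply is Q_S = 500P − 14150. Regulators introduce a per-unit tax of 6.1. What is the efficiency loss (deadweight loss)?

In inverse form: demand P = 55.5 − 0.05Q, supply P = 28.3 + 0.002Q.
Competitive equilibrium: 55.5 − 0.05Q = 28.3 + 0.002Q → Q* = 523.0769, P* = 29.3462.
With the tax, the buyer price exceeds the seller price by 6.1: (55.5 − 0.05Q) − (28.3 + 0.002Q) = 6.1 → Q' = 405.7692.
ΔQ = 523.0769 − 405.7692 = 117.3077; the wedge equals the tax, 6.1.
Welfare loss = ½ × 117.3077 × 6.1 = 357.79.

357.79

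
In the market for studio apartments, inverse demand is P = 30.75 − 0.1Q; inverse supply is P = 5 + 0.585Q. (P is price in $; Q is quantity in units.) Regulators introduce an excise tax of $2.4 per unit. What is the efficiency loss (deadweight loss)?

$4.20

Competitive equilibrium: 30.75 − 0.1Q = 5 + 0.585Q → Q* = 37.5912, P* = 26.9909.
With the tax, the buyer price exceeds the seller price by 2.4: (30.75 − 0.1Q) − (5 + 0.585Q) = 2.4 → Q' = 34.0876.
ΔQ = 37.5912 − 34.0876 = 3.5036; the wedge equals the tax, 2.4.
The triangle = ½ × 3.5036 × 2.4 = $4.20.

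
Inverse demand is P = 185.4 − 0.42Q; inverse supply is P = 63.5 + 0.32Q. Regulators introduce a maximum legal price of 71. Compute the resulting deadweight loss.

Competitive equilibrium: 185.4 − 0.42Q = 63.5 + 0.32Q → Q* = 164.7297, P* = 116.2135.
At the ceiling P = 71, quantity supplied = (71 − 63.5)/0.32 = 23.4375.
Willingness to pay at Q' = 23.4375: 185.4 − 0.42·23.4375 = 175.5563.
ΔQ = 164.7297 − 23.4375 = 141.2922; wedge = 175.5563 − 71 = 104.5563.
Welfare loss = ½ × 141.2922 × 104.5563 = 7386.49.

7386.49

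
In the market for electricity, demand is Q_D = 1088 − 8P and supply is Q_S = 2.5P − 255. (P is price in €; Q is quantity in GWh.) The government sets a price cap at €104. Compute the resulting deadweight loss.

€937.51

In inverse form: demand P = 136 − 0.125Q, supply P = 102 + 0.4Q.
Competitive equilibrium: 136 − 0.125Q = 102 + 0.4Q → Q* = 64.7619, P* = 127.9048.
At the ceiling P = 104, quantity supplied = (104 − 102)/0.4 = 5.
Willingness to pay at Q' = 5: 136 − 0.125·5 = 135.375.
ΔQ = 64.7619 − 5 = 59.7619; wedge = 135.375 − 104 = 31.375.
Welfare loss = ½ × 59.7619 × 31.375 = €937.51.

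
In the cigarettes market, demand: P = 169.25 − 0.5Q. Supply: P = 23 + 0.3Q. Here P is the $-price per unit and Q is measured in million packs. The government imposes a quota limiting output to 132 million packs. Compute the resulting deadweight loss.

$1032.76 million

Competitive equilibrium: 169.25 − 0.5Q = 23 + 0.3Q → Q* = 182.8125, P* = 77.8438.
At Q = 132: demand price = 169.25 − 0.5·132 = 103.25; supply price = 23 + 0.3·132 = 62.6.
ΔQ = 182.8125 − 132 = 50.8125; wedge = 103.25 − 62.6 = 40.65.
The triangle = ½ × 50.8125 × 40.65 = $1032.76 million.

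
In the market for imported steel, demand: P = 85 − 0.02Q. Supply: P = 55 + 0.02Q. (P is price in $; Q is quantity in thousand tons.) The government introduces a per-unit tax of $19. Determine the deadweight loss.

Competitive equilibrium: 85 − 0.02Q = 55 + 0.02Q → Q* = 750, P* = 70.
With the tax, the buyer price exceeds the seller price by 19: (85 − 0.02Q) − (55 + 0.02Q) = 19 → Q' = 275.
ΔQ = 750 − 275 = 475; the wedge equals the tax, 19.
DWL = ½ × 475 × 19 = $4512.50 thousand.

$4512.50 thousand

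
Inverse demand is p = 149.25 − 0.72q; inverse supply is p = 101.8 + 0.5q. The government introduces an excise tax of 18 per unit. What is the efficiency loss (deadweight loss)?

Competitive equilibrium: 149.25 − 0.72q = 101.8 + 0.5q → q* = 38.8934, p* = 121.2467.
With the tax, the buyer price exceeds the seller price by 18: (149.25 − 0.72q) − (101.8 + 0.5q) = 18 → q' = 24.1393.
Δq = 38.8934 − 24.1393 = 14.7541; the wedge equals the tax, 18.
The triangle = ½ × 14.7541 × 18 = 132.79.

132.79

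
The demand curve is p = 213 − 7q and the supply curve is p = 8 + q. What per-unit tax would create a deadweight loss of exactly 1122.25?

134

Competitive equilibrium: 213 − 7q = 8 + q → q* = 25.625, p* = 33.625.
A tax t gives Δq = t/8 and wedge t, so DWL = t²/16.
t²/16 = 1122.25 → t² = 17956 → t = 134.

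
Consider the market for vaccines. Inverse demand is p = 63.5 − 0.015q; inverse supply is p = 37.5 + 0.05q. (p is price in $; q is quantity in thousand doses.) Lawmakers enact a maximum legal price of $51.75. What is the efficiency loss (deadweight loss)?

$429.81 thousand

Competitive equilibrium: 63.5 − 0.015q = 37.5 + 0.05q → q* = 400, p* = 57.5.
At the ceiling p = 51.75, quantity supplied = (51.75 − 37.5)/0.05 = 285.
Willingness to pay at q' = 285: 63.5 − 0.015·285 = 59.225.
Δq = 400 − 285 = 115; wedge = 59.225 − 51.75 = 7.475.
Deadweight loss = ½ × 115 × 7.475 = $429.81 thousand.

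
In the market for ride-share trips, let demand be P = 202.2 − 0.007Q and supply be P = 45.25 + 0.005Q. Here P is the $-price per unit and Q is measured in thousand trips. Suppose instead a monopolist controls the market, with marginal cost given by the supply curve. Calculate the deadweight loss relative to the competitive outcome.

$139315.77 thousand

Competitive equilibrium: 202.2 − 0.007Q = 45.25 + 0.005Q → Q* = 13079.166667, P* = 110.645833.
Marginal revenue: MR = 202.2 − 0.014Q. Set MR = MC: 202.2 − 0.014Q = 45.25 + 0.005Q → Q_m = 8260.526316.
Price P_m = 202.2 − 0.007·8260.526316 = 144.376316; MC(Q_m) = 45.25 + 0.005·8260.526316 = 86.552632.
Competitive Q* = 13079.166667, so ΔQ = 4818.640351; wedge = 144.376316 − 86.552632 = 57.823684.
DWL = ½ × 4818.640351 × 57.823684 = $139315.77 thousand.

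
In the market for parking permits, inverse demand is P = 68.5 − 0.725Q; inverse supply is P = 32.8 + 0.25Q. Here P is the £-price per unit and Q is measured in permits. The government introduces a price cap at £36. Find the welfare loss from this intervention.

£276.50

Competitive equilibrium: 68.5 − 0.725Q = 32.8 + 0.25Q → Q* = 36.6154, P* = 41.9538.
At the ceiling P = 36, quantity supplied = (36 − 32.8)/0.25 = 12.8.
Willingness to pay at Q' = 12.8: 68.5 − 0.725·12.8 = 59.22.
ΔQ = 36.6154 − 12.8 = 23.8154; wedge = 59.22 − 36 = 23.22.
Deadweight loss = ½ × 23.8154 × 23.22 = £276.50.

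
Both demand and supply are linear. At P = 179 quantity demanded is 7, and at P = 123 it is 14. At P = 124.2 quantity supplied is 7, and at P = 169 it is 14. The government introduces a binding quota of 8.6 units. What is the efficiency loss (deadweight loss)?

35.02

Demand slope = (123 − 179)/(14 − 7) = −8, so P = 235 − 8Q.
Supply slope = (169 − 124.2)/(14 − 7) = 6.4, so P = 79.4 + 6.4Q.
Competitive equilibrium: 235 − 8Q = 79.4 + 6.4Q → Q* = 10.8056, P* = 148.5556.
At Q = 8.6: demand price = 235 − 8·8.6 = 166.2; supply price = 79.4 + 6.4·8.6 = 134.44.
ΔQ = 10.8056 − 8.6 = 2.2056; wedge = 166.2 − 134.44 = 31.76.
DWL = ½ × 2.2056 × 31.76 = 35.02.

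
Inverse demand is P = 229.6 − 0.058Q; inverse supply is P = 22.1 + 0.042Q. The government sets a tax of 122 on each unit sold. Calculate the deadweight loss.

Competitive equilibrium: 229.6 − 0.058Q = 22.1 + 0.042Q → Q* = 2075, P* = 109.25.
With the tax, the buyer price exceeds the seller price by 122: (229.6 − 0.058Q) − (22.1 + 0.042Q) = 122 → Q' = 855.
ΔQ = 2075 − 855 = 1220; the wedge equals the tax, 122.
The triangle = ½ × 1220 × 122 = 74420.

74420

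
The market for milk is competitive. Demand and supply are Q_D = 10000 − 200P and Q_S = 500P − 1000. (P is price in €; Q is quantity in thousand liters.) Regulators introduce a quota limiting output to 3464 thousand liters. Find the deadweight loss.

In inverse form: demand P = 50 − 0.005Q, supply P = 2 + 0.002Q.
Competitive equilibrium: 50 − 0.005Q = 2 + 0.002Q → Q* = 6857.14286, P* = 15.71429.
At Q = 3464: demand price = 50 − 0.005·3464 = 32.68; supply price = 2 + 0.002·3464 = 8.928.
ΔQ = 6857.14286 − 3464 = 3393.14286; wedge = 32.68 − 8.928 = 23.752.
Welfare loss = ½ × 3393.14286 × 23.752 = €40296.96 thousand.

€40296.96 thousand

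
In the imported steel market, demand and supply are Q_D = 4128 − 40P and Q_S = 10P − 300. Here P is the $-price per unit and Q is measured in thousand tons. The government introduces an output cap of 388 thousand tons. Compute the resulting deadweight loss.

$2440.36 thousand

In inverse form: demand P = 103.2 − 0.025Q, supply P = 30 + 0.1Q.
Competitive equilibrium: 103.2 − 0.025Q = 30 + 0.1Q → Q* = 585.6, P* = 88.56.
At Q = 388: demand price = 103.2 − 0.025·388 = 93.5; supply price = 30 + 0.1·388 = 68.8.
ΔQ = 585.6 − 388 = 197.6; wedge = 93.5 − 68.8 = 24.7.
The triangle = ½ × 197.6 × 24.7 = $2440.36 thousand.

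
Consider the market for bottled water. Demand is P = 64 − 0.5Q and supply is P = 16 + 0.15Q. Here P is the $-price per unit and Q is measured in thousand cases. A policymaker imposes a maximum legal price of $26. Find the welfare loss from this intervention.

Competitive equilibrium: 64 − 0.5Q = 16 + 0.15Q → Q* = 73.8462, P* = 27.0769.
At the ceiling P = 26, quantity supplied = (26 − 16)/0.15 = 66.6667.
Willingness to pay at Q' = 66.6667: 64 − 0.5·66.6667 = 30.6667.
ΔQ = 73.8462 − 66.6667 = 7.1795; wedge = 30.6667 − 26 = 4.6667.
The triangle = ½ × 7.1795 × 4.6667 = $16.75 thousand.

$16.75 thousand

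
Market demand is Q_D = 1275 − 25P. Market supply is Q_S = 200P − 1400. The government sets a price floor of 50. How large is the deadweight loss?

20425.17

In inverse form: demand P = 51 − 0.04Q, supply P = 7 + 0.005Q.
Competitive equilibrium: 51 − 0.04Q = 7 + 0.005Q → Q* = 977.7778, P* = 11.8889.
At the floor P = 50, quantity demanded = (51 − 50)/0.04 = 25.
Sellers' marginal cost at Q' = 25: 7 + 0.005·25 = 7.125.
ΔQ = 977.7778 − 25 = 952.7778; wedge = 50 − 7.125 = 42.875.
DWL = ½ × 952.7778 × 42.875 = 20425.17.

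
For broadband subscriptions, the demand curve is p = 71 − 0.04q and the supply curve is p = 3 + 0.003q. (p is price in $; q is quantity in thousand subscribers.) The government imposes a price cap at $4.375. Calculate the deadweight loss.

Competitive equilibrium: 71 − 0.04q = 3 + 0.003q → q* = 1581.39535, p* = 7.74419.
At the ceiling p = 4.375, quantity supplied = (4.375 − 3)/0.003 = 458.33333.
Willingness to pay at q' = 458.33333: 71 − 0.04·458.33333 = 52.66667.
Δq = 1581.39535 − 458.33333 = 1123.06202; wedge = 52.66667 − 4.375 = 48.29167.
DWL = ½ × 1123.06202 × 48.29167 = $27117.27 thousand.

$27117.27 thousand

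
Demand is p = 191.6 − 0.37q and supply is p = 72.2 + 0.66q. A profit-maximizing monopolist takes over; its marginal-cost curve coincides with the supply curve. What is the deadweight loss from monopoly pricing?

Competitive equilibrium: 191.6 − 0.37q = 72.2 + 0.66q → q* = 115.9223, p* = 148.7087.
Marginal revenue: MR = 191.6 − 0.74q. Set MR = MC: 191.6 − 0.74q = 72.2 + 0.66q → q_m = 85.2857.
Price p_m = 191.6 − 0.37·85.2857 = 160.0443; MC(q_m) = 72.2 + 0.66·85.2857 = 128.4886.
Competitive q* = 115.9223, so Δq = 30.6366; wedge = 160.0443 − 128.4886 = 31.5557.
The triangle = ½ × 30.6366 × 31.5557 = 483.38.

483.38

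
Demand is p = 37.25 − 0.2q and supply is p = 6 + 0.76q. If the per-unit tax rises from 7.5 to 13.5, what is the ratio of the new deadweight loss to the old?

Competitive equilibrium: 37.25 − 0.2q = 6 + 0.76q → q* = 32.5521, p* = 30.7396.
For a per-unit tax t: Δq = t/0.96, so DWL = ½·t·(t/0.96) = t²/1.92.
At t = 7.5: DWL = 29.297. At t = 13.5: DWL = 94.922.
Ratio = (13.5/7.5)² = 3.24.

3.24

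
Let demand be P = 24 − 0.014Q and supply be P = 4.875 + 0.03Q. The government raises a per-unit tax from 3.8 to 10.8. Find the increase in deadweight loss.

Competitive equilibrium: 24 − 0.014Q = 4.875 + 0.03Q → Q* = 434.6591, P* = 17.9148.
For a per-unit tax t: ΔQ = t/0.044, so DWL = ½·t·(t/0.044) = t²/0.088.
At t = 3.8: DWL = 164.091. At t = 10.8: DWL = 1325.455.
Increase = 1325.455 − 164.091 = 1161.36.

1161.36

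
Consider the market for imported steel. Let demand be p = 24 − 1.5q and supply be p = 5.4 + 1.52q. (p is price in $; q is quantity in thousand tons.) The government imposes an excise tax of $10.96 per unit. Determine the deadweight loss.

$19.89 thousand

Competitive equilibrium: 24 − 1.5q = 5.4 + 1.52q → q* = 6.1589, p* = 14.7616.
With the tax, the buyer price exceeds the seller price by 10.96: (24 − 1.5q) − (5.4 + 1.52q) = 10.96 → q' = 2.5298.
Δq = 6.1589 − 2.5298 = 3.6291; the wedge equals the tax, 10.96.
The triangle = ½ × 3.6291 × 10.96 = $19.89 thousand.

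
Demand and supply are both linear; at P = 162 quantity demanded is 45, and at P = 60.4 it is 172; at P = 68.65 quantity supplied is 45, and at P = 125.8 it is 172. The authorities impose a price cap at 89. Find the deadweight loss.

542.35

Demand slope = (60.4 − 162)/(172 − 45) = −0.8, so P = 198 − 0.8Q.
Supply slope = (125.8 − 68.65)/(172 − 45) = 0.45, so P = 48.4 + 0.45Q.
Competitive equilibrium: 198 − 0.8Q = 48.4 + 0.45Q → Q* = 119.68, P* = 102.256.
At the ceiling P = 89, quantity supplied = (89 − 48.4)/0.45 = 90.2222.
Willingness to pay at Q' = 90.2222: 198 − 0.8·90.2222 = 125.8222.
ΔQ = 119.68 − 90.2222 = 29.4578; wedge = 125.8222 − 89 = 36.8222.
Welfare loss = ½ × 29.4578 × 36.8222 = 542.35.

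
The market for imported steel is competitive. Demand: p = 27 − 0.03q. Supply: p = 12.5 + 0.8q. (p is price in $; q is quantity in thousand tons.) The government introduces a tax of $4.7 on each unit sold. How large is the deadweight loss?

$13.31 thousand

Competitive equilibrium: 27 − 0.03q = 12.5 + 0.8q → q* = 17.4699, p* = 26.4759.
With the tax, the buyer price exceeds the seller price by 4.7: (27 − 0.03q) − (12.5 + 0.8q) = 4.7 → q' = 11.8072.
Δq = 17.4699 − 11.8072 = 5.6627; the wedge equals the tax, 4.7.
DWL = ½ × 5.6627 × 4.7 = $13.31 thousand.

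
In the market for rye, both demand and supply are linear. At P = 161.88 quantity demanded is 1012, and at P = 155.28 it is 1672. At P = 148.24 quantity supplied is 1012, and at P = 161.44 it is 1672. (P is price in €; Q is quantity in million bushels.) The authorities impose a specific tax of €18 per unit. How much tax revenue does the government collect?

Demand slope = (155.28 − 161.88)/(1672 − 1012) = −0.01, so P = 172 − 0.01Q.
Supply slope = (161.44 − 148.24)/(1672 − 1012) = 0.02, so P = 128 + 0.02Q.
Competitive equilibrium: 172 − 0.01Q = 128 + 0.02Q → Q* = 1466.6667, P* = 157.3333.
With the tax, the buyer price exceeds the seller price by 18: (172 − 0.01Q) − (128 + 0.02Q) = 18 → Q' = 866.6667.
Tax revenue = 18 × 866.6667 = €15600 million.

€15600 million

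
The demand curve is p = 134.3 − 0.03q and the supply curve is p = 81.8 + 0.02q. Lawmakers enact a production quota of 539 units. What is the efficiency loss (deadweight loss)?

Competitive equilibrium: 134.3 − 0.03q = 81.8 + 0.02q → q* = 1050, p* = 102.8.
At q = 539: demand price = 134.3 − 0.03·539 = 118.13; supply price = 81.8 + 0.02·539 = 92.58.
Δq = 1050 − 539 = 511; wedge = 118.13 − 92.58 = 25.55.
Deadweight loss = ½ × 511 × 25.55 = 6528.025.

6528.025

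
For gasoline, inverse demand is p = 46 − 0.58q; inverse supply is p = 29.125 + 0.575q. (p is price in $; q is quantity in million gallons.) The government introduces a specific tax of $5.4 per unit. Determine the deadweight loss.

$12.62 million

Competitive equilibrium: 46 − 0.58q = 29.125 + 0.575q → q* = 14.6104, p* = 37.526.
With the tax, the buyer price exceeds the seller price by 5.4: (46 − 0.58q) − (29.125 + 0.575q) = 5.4 → q' = 9.9351.
Δq = 14.6104 − 9.9351 = 4.6753; the wedge equals the tax, 5.4.
The triangle = ½ × 4.6753 × 5.4 = $12.62 million.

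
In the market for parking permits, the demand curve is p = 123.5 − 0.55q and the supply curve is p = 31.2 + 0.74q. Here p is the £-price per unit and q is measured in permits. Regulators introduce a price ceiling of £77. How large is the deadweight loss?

£60.17

Competitive equilibrium: 123.5 − 0.55q = 31.2 + 0.74q → q* = 71.5504, p* = 84.1473.
At the ceiling p = 77, quantity supplied = (77 − 31.2)/0.74 = 61.8919.
Willingness to pay at q' = 61.8919: 123.5 − 0.55·61.8919 = 89.4595.
Δq = 71.5504 − 61.8919 = 9.6585; wedge = 89.4595 − 77 = 12.4595.
Deadweight loss = ½ × 9.6585 × 12.4595 = £60.17.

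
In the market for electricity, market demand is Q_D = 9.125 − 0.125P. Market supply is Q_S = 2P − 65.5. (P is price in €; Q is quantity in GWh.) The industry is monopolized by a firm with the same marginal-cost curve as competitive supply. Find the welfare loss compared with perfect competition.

In inverse form: demand P = 73 − 8Q, supply P = 32.75 + 0.5Q.
Competitive equilibrium: 73 − 8Q = 32.75 + 0.5Q → Q* = 4.7353, P* = 35.1176.
Marginal revenue: MR = 73 − 16Q. Set MR = MC: 73 − 16Q = 32.75 + 0.5Q → Q_m = 2.4394.
Price P_m = 73 − 8·2.4394 = 53.4848; MC(Q_m) = 32.75 + 0.5·2.4394 = 33.9697.
Competitive Q* = 4.7353, so ΔQ = 2.2959; wedge = 53.4848 − 33.9697 = 19.5151.
Deadweight loss = ½ × 2.2959 × 19.5151 = €22.40.

€22.40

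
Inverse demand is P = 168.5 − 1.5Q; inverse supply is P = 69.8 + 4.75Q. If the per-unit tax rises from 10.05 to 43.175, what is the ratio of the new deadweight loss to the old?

Competitive equilibrium: 168.5 − 1.5Q = 69.8 + 4.75Q → Q* = 15.792, P* = 144.812.
For a per-unit tax t: ΔQ = t/6.25, so DWL = ½·t·(t/6.25) = t²/12.5.
At t = 10.05: DWL = 8.0802. At t = 43.175: DWL = 149.126.
Ratio = (43.175/10.05)² = 18.456.

18.456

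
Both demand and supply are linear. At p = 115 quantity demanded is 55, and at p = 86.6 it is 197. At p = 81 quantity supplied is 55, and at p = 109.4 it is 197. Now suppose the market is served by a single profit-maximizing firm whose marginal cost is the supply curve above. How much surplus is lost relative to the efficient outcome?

435.56

Demand slope = (86.6 − 115)/(197 − 55) = −0.2, so p = 126 − 0.2q.
Supply slope = (109.4 − 81)/(197 − 55) = 0.2, so p = 70 + 0.2q.
Competitive equilibrium: 126 − 0.2q = 70 + 0.2q → q* = 140, p* = 98.
Marginal revenue: MR = 126 − 0.4q. Set MR = MC: 126 − 0.4q = 70 + 0.2q → q_m = 93.33333.
Price p_m = 126 − 0.2·93.33333 = 107.33333; MC(q_m) = 70 + 0.2·93.33333 = 88.66667.
Competitive q* = 140, so Δq = 46.66667; wedge = 107.33333 − 88.66667 = 18.66666.
DWL = ½ × 46.66667 × 18.66666 = 435.56.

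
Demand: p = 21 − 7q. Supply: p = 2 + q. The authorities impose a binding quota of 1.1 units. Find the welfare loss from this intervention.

Competitive equilibrium: 21 − 7q = 2 + q → q* = 2.375, p* = 4.375.
At q = 1.1: demand price = 21 − 7·1.1 = 13.3; supply price = 2 + 1·1.1 = 3.1.
Δq = 2.375 − 1.1 = 1.275; wedge = 13.3 − 3.1 = 10.2.
Deadweight loss = ½ × 1.275 × 10.2 = 6.50.

6.50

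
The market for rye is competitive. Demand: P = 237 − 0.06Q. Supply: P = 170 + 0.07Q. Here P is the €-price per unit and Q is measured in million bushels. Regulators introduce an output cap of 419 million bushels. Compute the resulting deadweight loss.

€603.85 million

Competitive equilibrium: 237 − 0.06Q = 170 + 0.07Q → Q* = 515.3846, P* = 206.0769.
At Q = 419: demand price = 237 − 0.06·419 = 211.86; supply price = 170 + 0.07·419 = 199.33.
ΔQ = 515.3846 − 419 = 96.3846; wedge = 211.86 − 199.33 = 12.53.
The triangle = ½ × 96.3846 × 12.53 = €603.85 million.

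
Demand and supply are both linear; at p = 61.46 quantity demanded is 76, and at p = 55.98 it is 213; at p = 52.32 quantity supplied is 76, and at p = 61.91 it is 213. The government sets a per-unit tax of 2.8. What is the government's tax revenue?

374.18

Demand slope = (55.98 − 61.46)/(213 − 76) = −0.04, so p = 64.5 − 0.04q.
Supply slope = (61.91 − 52.32)/(213 − 76) = 0.07, so p = 47 + 0.07q.
Competitive equilibrium: 64.5 − 0.04q = 47 + 0.07q → q* = 159.0909, p* = 58.1364.
With the tax, the buyer price exceeds the seller price by 2.8: (64.5 − 0.04q) − (47 + 0.07q) = 2.8 → q' = 133.6364.
Tax revenue = 2.8 × 133.6364 = 374.18.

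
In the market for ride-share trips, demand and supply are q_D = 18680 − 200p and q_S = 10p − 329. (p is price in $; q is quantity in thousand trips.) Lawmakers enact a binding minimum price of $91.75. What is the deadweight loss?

In inverse form: demand p = 93.4 − 0.005q, supply p = 32.9 + 0.1q.
Competitive equilibrium: 93.4 − 0.005q = 32.9 + 0.1q → q* = 576.1905, p* = 90.519.
At the floor p = 91.75, quantity demanded = (93.4 − 91.75)/0.005 = 330.
Sellers' marginal cost at q' = 330: 32.9 + 0.1·330 = 65.9.
Δq = 576.1905 − 330 = 246.1905; wedge = 91.75 − 65.9 = 25.85.
DWL = ½ × 246.1905 × 25.85 = $3182.01 thousand.

$3182.01 thousand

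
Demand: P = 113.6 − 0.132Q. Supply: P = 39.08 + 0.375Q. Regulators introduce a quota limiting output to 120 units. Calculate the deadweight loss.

184.56

Competitive equilibrium: 113.6 − 0.132Q = 39.08 + 0.375Q → Q* = 146.9822, P* = 94.1983.
At Q = 120: demand price = 113.6 − 0.132·120 = 97.76; supply price = 39.08 + 0.375·120 = 84.08.
ΔQ = 146.9822 − 120 = 26.9822; wedge = 97.76 − 84.08 = 13.68.
Deadweight loss = ½ × 26.9822 × 13.68 = 184.56.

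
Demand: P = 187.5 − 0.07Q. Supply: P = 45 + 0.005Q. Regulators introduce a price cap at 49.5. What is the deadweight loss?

Competitive equilibrium: 187.5 − 0.07Q = 45 + 0.005Q → Q* = 1900, P* = 54.5.
At the ceiling P = 49.5, quantity supplied = (49.5 − 45)/0.005 = 900.
Willingness to pay at Q' = 900: 187.5 − 0.07·900 = 124.5.
ΔQ = 1900 − 900 = 1000; wedge = 124.5 − 49.5 = 75.
Deadweight loss = ½ × 1000 × 75 = 37500.

37500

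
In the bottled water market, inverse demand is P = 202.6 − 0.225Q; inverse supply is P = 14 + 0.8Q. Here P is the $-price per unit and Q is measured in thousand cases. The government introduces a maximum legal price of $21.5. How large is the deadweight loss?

Competitive equilibrium: 202.6 − 0.225Q = 14 + 0.8Q → Q* = 184, P* = 161.2.
At the ceiling P = 21.5, quantity supplied = (21.5 − 14)/0.8 = 9.375.
Willingness to pay at Q' = 9.375: 202.6 − 0.225·9.375 = 200.4906.
ΔQ = 184 − 9.375 = 174.625; wedge = 200.4906 − 21.5 = 178.9906.
Welfare loss = ½ × 174.625 × 178.9906 = $15628.12 thousand.

$15628.12 thousand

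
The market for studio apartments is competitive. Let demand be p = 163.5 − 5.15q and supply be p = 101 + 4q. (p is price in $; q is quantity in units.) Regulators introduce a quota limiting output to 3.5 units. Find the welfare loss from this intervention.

$50.75

Competitive equilibrium: 163.5 − 5.15q = 101 + 4q → q* = 6.8306, p* = 128.3224.
At q = 3.5: demand price = 163.5 − 5.15·3.5 = 145.475; supply price = 101 + 4·3.5 = 115.
Δq = 6.8306 − 3.5 = 3.3306; wedge = 145.475 − 115 = 30.475.
Welfare loss = ½ × 3.3306 × 30.475 = $50.75.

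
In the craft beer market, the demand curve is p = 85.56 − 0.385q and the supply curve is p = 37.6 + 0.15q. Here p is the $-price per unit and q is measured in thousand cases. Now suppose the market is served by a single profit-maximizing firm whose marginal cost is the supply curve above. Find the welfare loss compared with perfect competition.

Competitive equilibrium: 85.56 − 0.385q = 37.6 + 0.15q → q* = 89.6449, p* = 51.0467.
Marginal revenue: MR = 85.56 − 0.77q. Set MR = MC: 85.56 − 0.77q = 37.6 + 0.15q → q_m = 52.1304.
Price p_m = 85.56 − 0.385·52.1304 = 65.4898; MC(q_m) = 37.6 + 0.15·52.1304 = 45.4196.
Competitive q* = 89.6449, so Δq = 37.5145; wedge = 65.4898 − 45.4196 = 20.0702.
Welfare loss = ½ × 37.5145 × 20.0702 = $376.46 thousand.

$376.46 thousand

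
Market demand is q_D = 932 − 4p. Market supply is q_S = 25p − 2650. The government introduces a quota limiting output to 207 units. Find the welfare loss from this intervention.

In inverse form: demand p = 233 − 0.25q, supply p = 106 + 0.04q.
Competitive equilibrium: 233 − 0.25q = 106 + 0.04q → q* = 437.93103, p* = 123.51724.
At q = 207: demand price = 233 − 0.25·207 = 181.25; supply price = 106 + 0.04·207 = 114.28.
Δq = 437.93103 − 207 = 230.93103; wedge = 181.25 − 114.28 = 66.97.
Deadweight loss = ½ × 230.93103 × 66.97 = 7732.73.

7732.73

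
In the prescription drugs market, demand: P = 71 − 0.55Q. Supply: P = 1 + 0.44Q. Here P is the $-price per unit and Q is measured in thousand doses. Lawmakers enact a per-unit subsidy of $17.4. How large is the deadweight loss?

$152.91 thousand

Competitive equilibrium: 71 − 0.55Q = 1 + 0.44Q → Q* = 70.7071, P* = 32.1111.
The subsidy lowers effective supply by 17.4: P = 0.44Q − 16.4.
New quantity: 71 − 0.55Q = 0.44Q − 16.4 → Q' = 88.2828.
Overproduction ΔQ = 88.2828 − 70.7071 = 17.5757; wedge = subsidy = 17.4.
DWL = ½ × 17.5757 × 17.4 = $152.91 thousand.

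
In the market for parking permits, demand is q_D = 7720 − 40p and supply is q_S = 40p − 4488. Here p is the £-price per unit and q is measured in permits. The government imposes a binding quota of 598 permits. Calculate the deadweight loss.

£25908.10

In inverse form: demand p = 193 − 0.025q, supply p = 112.2 + 0.025q.
Competitive equilibrium: 193 − 0.025q = 112.2 + 0.025q → q* = 1616, p* = 152.6.
At q = 598: demand price = 193 − 0.025·598 = 178.05; supply price = 112.2 + 0.025·598 = 127.15.
Δq = 1616 − 598 = 1018; wedge = 178.05 − 127.15 = 50.9.
The triangle = ½ × 1018 × 50.9 = £25908.10.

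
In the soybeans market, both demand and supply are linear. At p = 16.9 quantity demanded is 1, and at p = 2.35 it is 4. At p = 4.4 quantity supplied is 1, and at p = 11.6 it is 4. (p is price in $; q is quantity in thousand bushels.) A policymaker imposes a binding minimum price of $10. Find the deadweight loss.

Demand slope = (2.35 − 16.9)/(4 − 1) = −4.85, so p = 21.75 − 4.85q.
Supply slope = (11.6 − 4.4)/(4 − 1) = 2.4, so p = 2 + 2.4q.
Competitive equilibrium: 21.75 − 4.85q = 2 + 2.4q → q* = 2.7241, p* = 8.5379.
At the floor p = 10, quantity demanded = (21.75 − 10)/4.85 = 2.4227.
Sellers' marginal cost at q' = 2.4227: 2 + 2.4·2.4227 = 7.8145.
Δq = 2.7241 − 2.4227 = 0.3014; wedge = 10 − 7.8145 = 2.1855.
The triangle = ½ × 0.3014 × 2.1855 = $0.33 thousand.

$0.33 thousand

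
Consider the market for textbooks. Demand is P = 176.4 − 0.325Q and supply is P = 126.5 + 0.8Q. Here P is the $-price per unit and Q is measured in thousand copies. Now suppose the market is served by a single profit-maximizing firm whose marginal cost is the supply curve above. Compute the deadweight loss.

$55.60 thousand

Competitive equilibrium: 176.4 − 0.325Q = 126.5 + 0.8Q → Q* = 44.3556, P* = 161.9844.
Marginal revenue: MR = 176.4 − 0.65Q. Set MR = MC: 176.4 − 0.65Q = 126.5 + 0.8Q → Q_m = 34.4138.
Price P_m = 176.4 − 0.325·34.4138 = 165.2155; MC(Q_m) = 126.5 + 0.8·34.4138 = 154.031.
Competitive Q* = 44.3556, so ΔQ = 9.9418; wedge = 165.2155 − 154.031 = 11.1845.
The triangle = ½ × 9.9418 × 11.1845 = $55.60 thousand.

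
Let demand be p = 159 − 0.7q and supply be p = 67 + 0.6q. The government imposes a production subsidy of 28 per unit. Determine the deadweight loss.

301.54

Competitive equilibrium: 159 − 0.7q = 67 + 0.6q → q* = 70.7692, p* = 109.4615.
The subsidy lowers effective supply by 28: p = 39 + 0.6q.
New quantity: 159 − 0.7q = 39 + 0.6q → q' = 92.3077.
Overproduction Δq = 92.3077 − 70.7692 = 21.5385; wedge = subsidy = 28.
Deadweight loss = ½ × 21.5385 × 28 = 301.54.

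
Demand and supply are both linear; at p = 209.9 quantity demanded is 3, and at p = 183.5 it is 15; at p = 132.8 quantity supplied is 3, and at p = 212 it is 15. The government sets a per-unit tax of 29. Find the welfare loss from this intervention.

47.78

Demand slope = (183.5 − 209.9)/(15 − 3) = −2.2, so p = 216.5 − 2.2q.
Supply slope = (212 − 132.8)/(15 − 3) = 6.6, so p = 113 + 6.6q.
Competitive equilibrium: 216.5 − 2.2q = 113 + 6.6q → q* = 11.7614, p* = 190.625.
With the tax, the buyer price exceeds the seller price by 29: (216.5 − 2.2q) − (113 + 6.6q) = 29 → q' = 8.4659.
Δq = 11.7614 − 8.4659 = 3.2955; the wedge equals the tax, 29.
Welfare loss = ½ × 3.2955 × 29 = 47.78.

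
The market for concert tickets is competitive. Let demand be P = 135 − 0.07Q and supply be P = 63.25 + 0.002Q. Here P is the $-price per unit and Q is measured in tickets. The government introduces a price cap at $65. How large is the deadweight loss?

$531.68

Competitive equilibrium: 135 − 0.07Q = 63.25 + 0.002Q → Q* = 996.5278, P* = 65.2431.
At the ceiling P = 65, quantity supplied = (65 − 63.25)/0.002 = 875.
Willingness to pay at Q' = 875: 135 − 0.07·875 = 73.75.
ΔQ = 996.5278 − 875 = 121.5278; wedge = 73.75 − 65 = 8.75.
Deadweight loss = ½ × 121.5278 × 8.75 = $531.68.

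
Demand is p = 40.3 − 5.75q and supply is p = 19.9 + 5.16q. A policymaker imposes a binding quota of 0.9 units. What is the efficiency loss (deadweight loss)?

5.13

Competitive equilibrium: 40.3 − 5.75q = 19.9 + 5.16q → q* = 1.8698, p* = 29.5484.
At q = 0.9: demand price = 40.3 − 5.75·0.9 = 35.125; supply price = 19.9 + 5.16·0.9 = 24.544.
Δq = 1.8698 − 0.9 = 0.9698; wedge = 35.125 − 24.544 = 10.581.
The triangle = ½ × 0.9698 × 10.581 = 5.13.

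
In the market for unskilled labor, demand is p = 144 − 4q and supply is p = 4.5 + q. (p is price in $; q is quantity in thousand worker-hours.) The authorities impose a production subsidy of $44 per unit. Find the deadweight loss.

$193.60 thousand

Competitive equilibrium: 144 − 4q = 4.5 + q → q* = 27.9, p* = 32.4.
The subsidy lowers effective supply by 44: p = q − 39.5.
New quantity: 144 − 4q = q − 39.5 → q' = 36.7.
Overproduction Δq = 36.7 − 27.9 = 8.8; wedge = subsidy = 44.
Deadweight loss = ½ × 8.8 × 44 = $193.60 thousand.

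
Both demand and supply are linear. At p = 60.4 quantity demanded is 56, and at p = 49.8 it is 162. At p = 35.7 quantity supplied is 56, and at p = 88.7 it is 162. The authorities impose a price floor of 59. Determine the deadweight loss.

221.41

Demand slope = (49.8 − 60.4)/(162 − 56) = −0.1, so p = 66 − 0.1q.
Supply slope = (88.7 − 35.7)/(162 − 56) = 0.5, so p = 7.7 + 0.5q.
Competitive equilibrium: 66 − 0.1q = 7.7 + 0.5q → q* = 97.1667, p* = 56.2833.
At the floor p = 59, quantity demanded = (66 − 59)/0.1 = 70.
Sellers' marginal cost at q' = 70: 7.7 + 0.5·70 = 42.7.
Δq = 97.1667 − 70 = 27.1667; wedge = 59 − 42.7 = 16.3.
Deadweight loss = ½ × 27.1667 × 16.3 = 221.41.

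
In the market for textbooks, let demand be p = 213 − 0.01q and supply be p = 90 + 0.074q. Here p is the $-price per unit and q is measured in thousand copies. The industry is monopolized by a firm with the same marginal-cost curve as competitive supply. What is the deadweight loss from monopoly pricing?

$1019.17 thousand

Competitive equilibrium: 213 − 0.01q = 90 + 0.074q → q* = 1464.2857, p* = 198.3571.
Marginal revenue: MR = 213 − 0.02q. Set MR = MC: 213 − 0.02q = 90 + 0.074q → q_m = 1308.5106.
Price p_m = 213 − 0.01·1308.5106 = 199.9149; MC(q_m) = 90 + 0.074·1308.5106 = 186.8298.
Competitive q* = 1464.2857, so Δq = 155.7751; wedge = 199.9149 − 186.8298 = 13.0851.
Deadweight loss = ½ × 155.7751 × 13.0851 = $1019.17 thousand.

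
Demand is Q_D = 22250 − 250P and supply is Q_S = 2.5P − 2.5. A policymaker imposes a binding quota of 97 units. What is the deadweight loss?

2948.78

In inverse form: demand P = 89 − 0.004Q, supply P = 1 + 0.4Q.
Competitive equilibrium: 89 − 0.004Q = 1 + 0.4Q → Q* = 217.8218, P* = 88.1287.
At Q = 97: demand price = 89 − 0.004·97 = 88.612; supply price = 1 + 0.4·97 = 39.8.
ΔQ = 217.8218 − 97 = 120.8218; wedge = 88.612 − 39.8 = 48.812.
DWL = ½ × 120.8218 × 48.812 = 2948.78.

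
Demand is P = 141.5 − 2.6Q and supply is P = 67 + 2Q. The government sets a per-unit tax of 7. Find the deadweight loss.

Competitive equilibrium: 141.5 − 2.6Q = 67 + 2Q → Q* = 16.1957, P* = 99.3913.
With the tax, the buyer price exceeds the seller price by 7: (141.5 − 2.6Q) − (67 + 2Q) = 7 → Q' = 14.6739.
ΔQ = 16.1957 − 14.6739 = 1.5218; the wedge equals the tax, 7.
The triangle = ½ × 1.5218 × 7 = 5.33.

5.33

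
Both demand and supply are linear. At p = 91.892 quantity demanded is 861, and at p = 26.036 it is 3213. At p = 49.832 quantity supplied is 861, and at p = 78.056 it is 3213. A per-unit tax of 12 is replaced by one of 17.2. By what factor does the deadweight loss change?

2.054

Demand slope = (26.036 − 91.892)/(3213 − 861) = −0.028, so p = 116 − 0.028q.
Supply slope = (78.056 − 49.832)/(3213 − 861) = 0.012, so p = 39.5 + 0.012q.
Competitive equilibrium: 116 − 0.028q = 39.5 + 0.012q → q* = 1912.5, p* = 62.45.
For a per-unit tax t: Δq = t/0.04, so DWL = ½·t·(t/0.04) = t²/0.08.
At t = 12: DWL = 1800. At t = 17.2: DWL = 3698.
Ratio = (17.2/12)² = 2.054.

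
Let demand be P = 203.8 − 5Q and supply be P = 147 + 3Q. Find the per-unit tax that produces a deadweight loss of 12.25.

14

Competitive equilibrium: 203.8 − 5Q = 147 + 3Q → Q* = 7.1, P* = 168.3.
A tax t gives ΔQ = t/8 and wedge t, so DWL = t²/16.
t²/16 = 12.25 → t² = 196 → t = 14.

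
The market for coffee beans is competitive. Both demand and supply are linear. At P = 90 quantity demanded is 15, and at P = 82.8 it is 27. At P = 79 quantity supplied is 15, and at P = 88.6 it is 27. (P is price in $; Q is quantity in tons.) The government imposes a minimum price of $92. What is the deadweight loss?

$87.66

Demand slope = (82.8 − 90)/(27 − 15) = −0.6, so P = 99 − 0.6Q.
Supply slope = (88.6 − 79)/(27 − 15) = 0.8, so P = 67 + 0.8Q.
Competitive equilibrium: 99 − 0.6Q = 67 + 0.8Q → Q* = 22.8571, P* = 85.2857.
At the floor P = 92, quantity demanded = (99 − 92)/0.6 = 11.6667.
Sellers' marginal cost at Q' = 11.6667: 67 + 0.8·11.6667 = 76.3334.
ΔQ = 22.8571 − 11.6667 = 11.1904; wedge = 92 − 76.3334 = 15.6666.
Welfare loss = ½ × 11.1904 × 15.6666 = $87.66.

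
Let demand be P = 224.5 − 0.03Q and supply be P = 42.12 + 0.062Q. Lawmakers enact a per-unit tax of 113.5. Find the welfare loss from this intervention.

70012.23

Competitive equilibrium: 224.5 − 0.03Q = 42.12 + 0.062Q → Q* = 1982.3913, P* = 165.0283.
With the tax, the buyer price exceeds the seller price by 113.5: (224.5 − 0.03Q) − (42.12 + 0.062Q) = 113.5 → Q' = 748.6957.
ΔQ = 1982.3913 − 748.6957 = 1233.6956; the wedge equals the tax, 113.5.
DWL = ½ × 1233.6956 × 113.5 = 70012.23.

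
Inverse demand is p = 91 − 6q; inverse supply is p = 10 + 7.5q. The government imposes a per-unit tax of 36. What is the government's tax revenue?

Competitive equilibrium: 91 − 6q = 10 + 7.5q → q* = 6, p* = 55.
With the tax, the buyer price exceeds the seller price by 36: (91 − 6q) − (10 + 7.5q) = 36 → q' = 3.3333.
Tax revenue = 36 × 3.3333 = 120.

120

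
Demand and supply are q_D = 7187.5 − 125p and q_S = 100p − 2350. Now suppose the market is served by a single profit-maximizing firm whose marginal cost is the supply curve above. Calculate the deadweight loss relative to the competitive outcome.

3040.11

In inverse form: demand p = 57.5 − 0.008q, supply p = 23.5 + 0.01q.
Competitive equilibrium: 57.5 − 0.008q = 23.5 + 0.01q → q* = 1888.88889, p* = 42.38889.
Marginal revenue: MR = 57.5 − 0.016q. Set MR = MC: 57.5 − 0.016q = 23.5 + 0.01q → q_m = 1307.69231.
Price p_m = 57.5 − 0.008·1307.69231 = 47.03846; MC(q_m) = 23.5 + 0.01·1307.69231 = 36.57692.
Competitive q* = 1888.88889, so Δq = 581.19658; wedge = 47.03846 − 36.57692 = 10.46154.
Deadweight loss = ½ × 581.19658 × 10.46154 = 3040.11.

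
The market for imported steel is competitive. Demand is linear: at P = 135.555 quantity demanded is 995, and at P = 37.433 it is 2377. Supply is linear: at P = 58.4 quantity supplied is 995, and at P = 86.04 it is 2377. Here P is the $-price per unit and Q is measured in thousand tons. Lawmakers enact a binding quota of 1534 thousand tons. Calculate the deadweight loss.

$4340.37 thousand

Demand slope = (37.433 − 135.555)/(2377 − 995) = −0.071, so P = 206.2 − 0.071Q.
Supply slope = (86.04 − 58.4)/(2377 − 995) = 0.02, so P = 38.5 + 0.02Q.
Competitive equilibrium: 206.2 − 0.071Q = 38.5 + 0.02Q → Q* = 1842.8571, P* = 75.3571.
At Q = 1534: demand price = 206.2 − 0.071·1534 = 97.286; supply price = 38.5 + 0.02·1534 = 69.18.
ΔQ = 1842.8571 − 1534 = 308.8571; wedge = 97.286 − 69.18 = 28.106.
Welfare loss = ½ × 308.8571 × 28.106 = $4340.37 thousand.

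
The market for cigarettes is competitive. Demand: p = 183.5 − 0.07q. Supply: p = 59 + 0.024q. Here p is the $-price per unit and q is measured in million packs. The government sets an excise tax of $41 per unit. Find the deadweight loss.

$8941.49 million

Competitive equilibrium: 183.5 − 0.07q = 59 + 0.024q → q* = 1324.4681, p* = 90.7872.
With the tax, the buyer price exceeds the seller price by 41: (183.5 − 0.07q) − (59 + 0.024q) = 41 → q' = 888.2979.
Δq = 1324.4681 − 888.2979 = 436.1702; the wedge equals the tax, 41.
Deadweight loss = ½ × 436.1702 × 41 = $8941.49 million.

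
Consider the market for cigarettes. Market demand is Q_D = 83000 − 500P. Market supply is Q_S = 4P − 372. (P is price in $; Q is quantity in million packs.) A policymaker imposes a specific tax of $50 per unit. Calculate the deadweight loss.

$4960.32 million

In inverse form: demand P = 166 − 0.002Q, supply P = 93 + 0.25Q.
Competitive equilibrium: 166 − 0.002Q = 93 + 0.25Q → Q* = 289.6825, P* = 165.4206.
With the tax, the buyer price exceeds the seller price by 50: (166 − 0.002Q) − (93 + 0.25Q) = 50 → Q' = 91.2698.
ΔQ = 289.6825 − 91.2698 = 198.4127; the wedge equals the tax, 50.
The triangle = ½ × 198.4127 × 50 = $4960.32 million.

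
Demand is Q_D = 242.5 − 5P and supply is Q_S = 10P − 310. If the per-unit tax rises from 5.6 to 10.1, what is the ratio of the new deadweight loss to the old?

In inverse form: demand P = 48.5 − 0.2Q, supply P = 31 + 0.1Q.
Competitive equilibrium: 48.5 − 0.2Q = 31 + 0.1Q → Q* = 58.3333, P* = 36.8333.
For a per-unit tax t: ΔQ = t/0.3, so DWL = ½·t·(t/0.3) = t²/0.6.
At t = 5.6: DWL = 52.267. At t = 10.1: DWL = 170.017.
Ratio = (10.1/5.6)² = 3.253.

3.253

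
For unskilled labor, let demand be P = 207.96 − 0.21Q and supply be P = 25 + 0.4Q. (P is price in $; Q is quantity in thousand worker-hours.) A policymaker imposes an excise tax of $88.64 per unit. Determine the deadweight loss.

Competitive equilibrium: 207.96 − 0.21Q = 25 + 0.4Q → Q* = 299.9344, P* = 144.9738.
With the tax, the buyer price exceeds the seller price by 88.64: (207.96 − 0.21Q) − (25 + 0.4Q) = 88.64 → Q' = 154.623.
ΔQ = 299.9344 − 154.623 = 145.3114; the wedge equals the tax, 88.64.
Deadweight loss = ½ × 145.3114 × 88.64 = $6440.20 thousand.

$6440.20 thousand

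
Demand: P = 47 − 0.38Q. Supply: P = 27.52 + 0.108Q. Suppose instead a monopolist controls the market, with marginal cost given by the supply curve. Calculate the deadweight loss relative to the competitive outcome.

Competitive equilibrium: 47 − 0.38Q = 27.52 + 0.108Q → Q* = 39.918, P* = 31.8311.
Marginal revenue: MR = 47 − 0.76Q. Set MR = MC: 47 − 0.76Q = 27.52 + 0.108Q → Q_m = 22.4424.
Price P_m = 47 − 0.38·22.4424 = 38.4719; MC(Q_m) = 27.52 + 0.108·22.4424 = 29.9438.
Competitive Q* = 39.918, so ΔQ = 17.4756; wedge = 38.4719 − 29.9438 = 8.5281.
DWL = ½ × 17.4756 × 8.5281 = 74.52.

74.52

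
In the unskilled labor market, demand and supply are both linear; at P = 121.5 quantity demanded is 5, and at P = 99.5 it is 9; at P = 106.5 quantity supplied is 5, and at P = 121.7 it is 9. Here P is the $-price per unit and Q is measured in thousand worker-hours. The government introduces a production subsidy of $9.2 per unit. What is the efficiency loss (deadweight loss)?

Demand slope = (99.5 − 121.5)/(9 − 5) = −5.5, so P = 149 − 5.5Q.
Supply slope = (121.7 − 106.5)/(9 − 5) = 3.8, so P = 87.5 + 3.8Q.
Competitive equilibrium: 149 − 5.5Q = 87.5 + 3.8Q → Q* = 6.6129, P* = 112.629.
The subsidy lowers effective supply by 9.2: P = 78.3 + 3.8Q.
New quantity: 149 − 5.5Q = 78.3 + 3.8Q → Q' = 7.6022.
Overproduction ΔQ = 7.6022 − 6.6129 = 0.9893; wedge = subsidy = 9.2.
Deadweight loss = ½ × 0.9893 × 9.2 = $4.55 thousand.

$4.55 thousand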